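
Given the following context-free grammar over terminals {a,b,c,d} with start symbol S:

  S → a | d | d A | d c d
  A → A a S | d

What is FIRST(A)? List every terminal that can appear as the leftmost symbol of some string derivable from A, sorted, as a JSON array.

FIRST sets, iterate to fixpoint:
round 1:
  A via A→d: +{d}
  S via S→a: +{a}
  S via S→d: +{d}
  FIRST[S]={a,d}  FIRST[A]={d}
round 2: done
  FIRST[S]={a,d}  FIRST[A]={d}

FIRST(A) = ["d"]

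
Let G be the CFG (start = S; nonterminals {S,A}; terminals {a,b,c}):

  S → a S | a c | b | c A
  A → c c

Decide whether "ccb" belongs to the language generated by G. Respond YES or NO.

Convert to CNF:
  S -> T0 A | T1 S | T1 T0 | b
  A -> T0 T0
  T0 -> c
  T1 -> a

Fill CYK table bottom-up:
  T[0,0] 'c' = {T0}  orig:{}
  T[1,1] 'c' = {T0}  orig:{}
  T[2,2] 'b' = {S}
  T[0,1] 'cc' = {A}
  T[1,2] 'cb' = ∅
  T[0,2] 'ccb' = ∅

S ∉ T[0,2] ⇒ NO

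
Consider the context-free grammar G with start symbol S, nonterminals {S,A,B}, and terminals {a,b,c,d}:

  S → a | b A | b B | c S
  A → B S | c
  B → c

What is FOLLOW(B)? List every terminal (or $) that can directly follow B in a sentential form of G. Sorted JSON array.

FIRST sets, iterate to fixpoint:
[1]
  A via A→c: +{c}
  B via B→c: +{c}
  S via S→a: +{a}
  S via S→b A: +{b}
  S via S→c S: +{c}
  S: {a,b,c}  A: {c}  B: {c}
[2] done
  S: {a,b,c}  A: {c}  B: {c}

FOLLOW sets:
initialize: $ ∈ FOLLOW(S)
iter 1:
  A→B S: FOLLOW(B) ⊇ FIRST(S) = {a,b,c}; new: +{a,b,c}
  S→b A: FOLLOW(A) ⊇ FOLLOW(S) ⊇ {$}; new: +{$}
  S→b B: FOLLOW(B) ⊇ FOLLOW(S) ⊇ {$}; new: +{$}
  S: {$}  A: {$}  B: {$,a,b,c}
iter 2: done
  S: {$}  A: {$}  B: {$,a,b,c}

FOLLOW(B) = ["$", "a", "b", "c"]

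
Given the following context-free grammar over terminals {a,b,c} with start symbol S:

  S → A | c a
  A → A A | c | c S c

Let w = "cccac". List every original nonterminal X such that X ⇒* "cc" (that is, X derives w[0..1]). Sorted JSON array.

Convert to CNF:
  S -> A A | T0 T1 | T0 X3 | c
  A -> A A | T0 X2 | c
  T0 -> c
  T1 -> a
  X2 -> S T0
  X3 -> S T0

CYK fill, restricted to cells inside w[0..1]:
  cell(0,0) c: {A,S,T0}  orig:{A,S}
  cell(1,1) c: {A,S,T0}  orig:{A,S}
  cell(0,1) cc: {A,S,X2,X3}  orig:{A,S}

Original NTs in T[0,1] deriving "cc": ["A", "S"]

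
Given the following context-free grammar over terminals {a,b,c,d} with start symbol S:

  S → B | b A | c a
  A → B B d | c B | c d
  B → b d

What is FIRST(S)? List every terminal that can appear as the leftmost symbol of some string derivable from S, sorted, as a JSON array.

FIRST sets, iterate to fixpoint:
[1]
  A via A→c B: +{c}
  B via B→b d: +{b}
  S via S→B: +{b}
  S via S→c a: +{c}
  FIRST(S)={b,c}  FIRST(A)={c}  FIRST(B)={b}
[2]
  A via A→B B d: +{b}
  FIRST(S)={b,c}  FIRST(A)={b,c}  FIRST(B)={b}
[3] (no change)
  FIRST(S)={b,c}  FIRST(A)={b,c}  FIRST(B)={b}

FIRST(S) = ["b", "c"]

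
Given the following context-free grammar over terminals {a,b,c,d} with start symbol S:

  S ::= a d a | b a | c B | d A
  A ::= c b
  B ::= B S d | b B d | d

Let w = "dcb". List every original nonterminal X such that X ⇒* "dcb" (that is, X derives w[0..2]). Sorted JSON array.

Convert to CNF:
  S -> T0 B | T1 T3 | T2 A | T3 X6
  A -> T0 T1
  B -> B X4 | T1 X5 | d
  T0 -> c
  T1 -> b
  T2 -> d
  T3 -> a
  X4 -> S T2
  X5 -> B T2
  X6 -> T2 T3

CYK table (by increasing span), restricted to cells inside w[0..2]:
  cell(0,0) d: {B,T2}  orig:{B}
  cell(1,1) c: {T0}  orig:{}
  cell(2,2) b: {T1}  orig:{}
  cell(0,1) dc: ∅
  cell(1,2) cb: {A}
  cell(0,2) dcb: {S}

Original NTs in T[0,2] deriving "dcb": ["S"]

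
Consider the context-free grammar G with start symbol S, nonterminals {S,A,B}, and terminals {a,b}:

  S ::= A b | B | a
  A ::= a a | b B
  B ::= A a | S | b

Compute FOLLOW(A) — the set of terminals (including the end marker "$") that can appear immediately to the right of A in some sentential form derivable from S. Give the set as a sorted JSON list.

Compute FIRST by fixpoint:
round 1:
  A via A→a a: +{a}
  A via A→b B: +{b}
  B via B→A a: +{a,b}
  S via S→A b: +{a,b}
  S: {a,b}  A: {a,b}  B: {a,b}
round 2: — fixpoint
  S: {a,b}  A: {a,b}  B: {a,b}

Compute FOLLOW by fixpoint:
seed FOLLOW(S) with $
[1]
  B→A a: FOLLOW(A) ⊇ FIRST(a) = {a}; new: +{a}
  S→A b: FOLLOW(A) ⊇ FIRST(b) = {b}; new: +{b}
  S→B: FOLLOW(B) ⊇ FOLLOW(S) ⊇ {$}; new: +{$}
  FOLLOW[S]={$}  FOLLOW[A]={a,b}  FOLLOW[B]={$}
[2]
  A→b B: FOLLOW(B) ⊇ FOLLOW(A) ⊇ {a,b}; new: +{a,b}
  B→S: FOLLOW(S) ⊇ FOLLOW(B) ⊇ {$,a,b}; new: +{a,b}
  FOLLOW[S]={$,a,b}  FOLLOW[A]={a,b}  FOLLOW[B]={$,a,b}
[3] (no change)
  FOLLOW[S]={$,a,b}  FOLLOW[A]={a,b}  FOLLOW[B]={$,a,b}

FOLLOW(A) = ["a", "b"]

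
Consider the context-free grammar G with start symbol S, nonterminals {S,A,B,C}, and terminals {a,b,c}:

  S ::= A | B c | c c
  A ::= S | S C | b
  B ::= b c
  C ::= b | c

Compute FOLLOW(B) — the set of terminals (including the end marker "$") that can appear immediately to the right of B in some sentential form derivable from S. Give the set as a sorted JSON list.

FIRST iteration:
pass 1:
  A via A→b: +{b}
  B via B→b c: +{b}
  C via C→b: +{b}
  C via C→c: +{c}
  S via S→A: +{b}
  S via S→c c: +{c}
  FIRST[S]={b,c}  FIRST[A]={b}  FIRST[B]={b}  FIRST[C]={b,c}
pass 2:
  A via A→S: +{c}
  FIRST[S]={b,c}  FIRST[A]={b,c}  FIRST[B]={b}  FIRST[C]={b,c}
pass 3: done
  FIRST[S]={b,c}  FIRST[A]={b,c}  FIRST[B]={b}  FIRST[C]={b,c}

Compute FOLLOW by fixpoint:
initialize: $ ∈ FOLLOW(S)
pass 1:
  A→S C: FOLLOW(S) ⊇ FIRST(C) = {b,c}; new: +{b,c}
  S→A: FOLLOW(A) ⊇ FOLLOW(S) ⊇ {$,b,c}; new: +{$,b,c}
  S→B c: FOLLOW(B) ⊇ FIRST(c) = {c}; new: +{c}
  S: {$,b,c}  A: {$,b,c}  B: {c}  C: {}
pass 2:
  A→S C: FOLLOW(C) ⊇ FOLLOW(A) ⊇ {$,b,c}; new: +{$,b,c}
  S: {$,b,c}  A: {$,b,c}  B: {c}  C: {$,b,c}
pass 3: done
  S: {$,b,c}  A: {$,b,c}  B: {c}  C: {$,b,c}

FOLLOW(B) = ["c"]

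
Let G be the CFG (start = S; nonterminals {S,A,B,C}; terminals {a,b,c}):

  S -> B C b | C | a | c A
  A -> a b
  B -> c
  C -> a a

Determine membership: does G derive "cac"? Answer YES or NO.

Convert to CNF:
  S -> B X3 | T0 T0 | T2 A | a
  A -> T0 T1
  B -> c
  C -> T0 T0
  T0 -> a
  T1 -> b
  T2 -> c
  X3 -> C T1

Fill CYK table bottom-up:
  T[0,0] 'c' = {B,T2}  orig:{B}
  T[1,1] 'a' = {S,T0}  orig:{S}
  T[2,2] 'c' = {B,T2}  orig:{B}
  T[0,1] 'ca' = ∅
  T[1,2] 'ac' = ∅
  T[0,2] 'cac' = ∅

S ∉ T[0,2] ⇒ NO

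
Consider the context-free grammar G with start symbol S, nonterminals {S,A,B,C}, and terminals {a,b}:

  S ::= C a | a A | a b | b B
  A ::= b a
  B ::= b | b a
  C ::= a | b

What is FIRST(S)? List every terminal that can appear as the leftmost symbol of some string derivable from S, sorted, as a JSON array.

FIRST iteration:
iter 1:
  A via A→b a: +{b}
  B via B→b: +{b}
  C via C→a: +{a}
  C via C→b: +{b}
  S via S→C a: +{a,b}
  FIRST(S)={a,b}  FIRST(A)={b}  FIRST(B)={b}  FIRST(C)={a,b}
iter 2: (stable)
  FIRST(S)={a,b}  FIRST(A)={b}  FIRST(B)={b}  FIRST(C)={a,b}

FIRST(S) = ["a", "b"]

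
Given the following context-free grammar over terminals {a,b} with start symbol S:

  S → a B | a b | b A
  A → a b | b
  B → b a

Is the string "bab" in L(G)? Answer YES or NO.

CNF form of G:
  S -> T0 B | T0 T1 | T1 A
  A -> T0 T1 | b
  B -> T1 T0
  T0 -> a
  T1 -> b

Fill CYK table bottom-up:
  [0..0]={A,T1}  "b"  orig:{A}
  [1..1]={T0}  "a"  orig:{}
  [2..2]={A,T1}  "b"  orig:{A}
  [0..1]={B}  "ba"
  [1..2]={A,S}  "ab"
  [0..2]={S}  "bab"

S ∈ T[0,2] ⇒ YES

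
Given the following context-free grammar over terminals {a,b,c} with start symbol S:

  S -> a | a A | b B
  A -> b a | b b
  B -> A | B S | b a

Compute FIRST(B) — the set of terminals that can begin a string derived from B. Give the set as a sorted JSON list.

FIRST sets, iterate to fixpoint:
iter 1:
  A via A→b a: +{b}
  B via B→A: +{b}
  S via S→a: +{a}
  S via S→b B: +{b}
  S: {a,b}  A: {b}  B: {b}
iter 2: (no change)
  S: {a,b}  A: {b}  B: {b}

FIRST(B) = ["b"]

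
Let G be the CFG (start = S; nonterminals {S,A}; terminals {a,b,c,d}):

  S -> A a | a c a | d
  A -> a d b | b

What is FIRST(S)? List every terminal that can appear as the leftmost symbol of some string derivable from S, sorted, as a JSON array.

FIRST iteration:
iter 1:
  A via A→a d b: +{a}
  A via A→b: +{b}
  S via S→A a: +{a,b}
  S via S→d: +{d}
  S: {a,b,d}  A: {a,b}
iter 2: (stable)
  S: {a,b,d}  A: {a,b}

FIRST(S) = ["a", "b", "d"]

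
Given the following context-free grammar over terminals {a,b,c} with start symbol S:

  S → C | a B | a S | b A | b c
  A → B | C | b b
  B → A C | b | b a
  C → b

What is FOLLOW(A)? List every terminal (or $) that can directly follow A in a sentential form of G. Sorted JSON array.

FIRST sets, iterate to fixpoint:
round 1:
  A via A→b b: +{b}
  B via B→A C: +{b}
  C via C→b: +{b}
  S via S→C: +{b}
  S via S→a B: +{a}
  FIRST[S]={a,b}  FIRST[A]={b}  FIRST[B]={b}  FIRST[C]={b}
round 2: (no change)
  FIRST[S]={a,b}  FIRST[A]={b}  FIRST[B]={b}  FIRST[C]={b}

FOLLOW iteration:
seed FOLLOW(S) with $
pass 1:
  B→A C: FOLLOW(A) ⊇ FIRST(C) = {b}; new: +{b}
  S→C: FOLLOW(C) ⊇ FOLLOW(S) ⊇ {$}; new: +{$}
  S→a B: FOLLOW(B) ⊇ FOLLOW(S) ⊇ {$}; new: +{$}
  S→b A: FOLLOW(A) ⊇ FOLLOW(S) ⊇ {$}; new: +{$}
  FOLLOW(S)={$}  FOLLOW(A)={$,b}  FOLLOW(B)={$}  FOLLOW(C)={$}
pass 2:
  A→B: FOLLOW(B) ⊇ FOLLOW(A) ⊇ {$,b}; new: +{b}
  A→C: FOLLOW(C) ⊇ FOLLOW(A) ⊇ {$,b}; new: +{b}
  FOLLOW(S)={$}  FOLLOW(A)={$,b}  FOLLOW(B)={$,b}  FOLLOW(C)={$,b}
pass 3: done
  FOLLOW(S)={$}  FOLLOW(A)={$,b}  FOLLOW(B)={$,b}  FOLLOW(C)={$,b}

FOLLOW(A) = ["$", "b"]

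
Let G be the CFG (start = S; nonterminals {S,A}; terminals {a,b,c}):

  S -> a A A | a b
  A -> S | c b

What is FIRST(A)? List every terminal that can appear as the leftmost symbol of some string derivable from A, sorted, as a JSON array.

FIRST sets, iterate to fixpoint:
iter 1:
  A via A→c b: +{c}
  S via S→a A A: +{a}
  S: {a}  A: {c}
iter 2:
  A via A→S: +{a}
  S: {a}  A: {a,c}
iter 3: done
  S: {a}  A: {a,c}

FIRST(A) = ["a", "c"]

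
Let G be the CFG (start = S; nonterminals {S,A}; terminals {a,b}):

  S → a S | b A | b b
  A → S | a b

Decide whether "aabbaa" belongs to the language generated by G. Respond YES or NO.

Convert to CNF:
  S -> T0 S | T1 A | T1 T1
  A -> T0 S | T0 T1 | T1 A | T1 T1
  T0 -> a
  T1 -> b

Fill CYK table bottom-up:
  T[0,0] 'a' = {T0}  orig:{}
  T[1,1] 'a' = {T0}  orig:{}
  T[2,2] 'b' = {T1}  orig:{}
  T[3,3] 'b' = {T1}  orig:{}
  T[4,4] 'a' = {T0}  orig:{}
  T[5,5] 'a' = {T0}  orig:{}
  T[0,1] 'aa' = ∅
  T[1,2] 'ab' = {A}
  T[2,3] 'bb' = {A,S}
  T[3,4] 'ba' = ∅
  T[4,5] 'aa' = ∅
  T[0,2] 'aab' = ∅
  T[1,3] 'abb' = {A,S}
  T[2,4] 'bba' = ∅
  T[3,5] 'baa' = ∅
  T[0,3] 'aabb' = {A,S}
  T[1,4] 'abba' = ∅
  T[2,5] 'bbaa' = ∅
  T[0,4] 'aabba' = ∅
  T[1,5] 'abbaa' = ∅
  T[0,5] 'aabbaa' = ∅

S ∉ T[0,5] ⇒ NO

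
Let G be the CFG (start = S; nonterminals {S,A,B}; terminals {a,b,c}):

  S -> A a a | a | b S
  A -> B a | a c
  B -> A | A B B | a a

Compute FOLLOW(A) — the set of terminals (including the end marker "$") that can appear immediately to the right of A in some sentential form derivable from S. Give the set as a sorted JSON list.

Compute FIRST by fixpoint:
round 1:
  A via A→a c: +{a}
  B via B→A: +{a}
  S via S→A a a: +{a}
  S via S→b S: +{b}
  S: {a,b}  A: {a}  B: {a}
round 2: done
  S: {a,b}  A: {a}  B: {a}

FOLLOW iteration:
initialize: $ ∈ FOLLOW(S)
round 1:
  A→B a: FOLLOW(B) ⊇ FIRST(a) = {a}; new: +{a}
  B→A: FOLLOW(A) ⊇ FOLLOW(B) ⊇ {a}; new: +{a}
  S: {$}  A: {a}  B: {a}
round 2: — fixpoint
  S: {$}  A: {a}  B: {a}

FOLLOW(A) = ["a"]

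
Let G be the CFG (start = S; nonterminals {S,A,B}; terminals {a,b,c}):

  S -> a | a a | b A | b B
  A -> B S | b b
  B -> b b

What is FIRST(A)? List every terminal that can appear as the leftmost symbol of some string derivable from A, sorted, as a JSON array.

Compute FIRST by fixpoint:
round 1:
  A via A→b b: +{b}
  B via B→b b: +{b}
  S via S→a: +{a}
  S via S→b A: +{b}
  FIRST[S]={a,b}  FIRST[A]={b}  FIRST[B]={b}
round 2: (no change)
  FIRST[S]={a,b}  FIRST[A]={b}  FIRST[B]={b}

FIRST(A) = ["b"]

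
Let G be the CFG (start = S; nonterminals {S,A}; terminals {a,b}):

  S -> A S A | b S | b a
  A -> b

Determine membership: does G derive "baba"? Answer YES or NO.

CNF form of G:
  S -> A X2 | T0 S | T0 T1
  A -> b
  T0 -> b
  T1 -> a
  X2 -> S A

Fill CYK table bottom-up:
  [0..0]={A,T0}  "b"  orig:{A}
  [1..1]={T1}  "a"  orig:{}
  [2..2]={A,T0}  "b"  orig:{A}
  [3..3]={T1}  "a"  orig:{}
  [0..1]={S}  "ba"
  [1..2]=∅  "ab"
  [2..3]={S}  "ba"
  [0..2]={X2}  "bab"  orig:{}
  [1..3]=∅  "aba"
  [0..3]=∅  "baba"

S ∉ T[0,3] ⇒ NO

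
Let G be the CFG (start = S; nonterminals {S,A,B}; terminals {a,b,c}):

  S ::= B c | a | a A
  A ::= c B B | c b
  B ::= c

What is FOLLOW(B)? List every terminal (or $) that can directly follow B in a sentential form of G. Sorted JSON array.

FIRST sets, iterate to fixpoint:
pass 1:
  A via A→c B B: +{c}
  B via B→c: +{c}
  S via S→B c: +{c}
  S via S→a: +{a}
  S: {a,c}  A: {c}  B: {c}
pass 2: done
  S: {a,c}  A: {c}  B: {c}

Compute FOLLOW by fixpoint:
FOLLOW(S) := {$}
iter 1:
  A→c B B: FOLLOW(B) ⊇ FIRST(B) = {c}; new: +{c}
  S→a A: FOLLOW(A) ⊇ FOLLOW(S) ⊇ {$}; new: +{$}
  FOLLOW(S)={$}  FOLLOW(A)={$}  FOLLOW(B)={c}
iter 2:
  A→c B B: FOLLOW(B) ⊇ FOLLOW(A) ⊇ {$}; new: +{$}
  FOLLOW(S)={$}  FOLLOW(A)={$}  FOLLOW(B)={$,c}
iter 3: — fixpoint
  FOLLOW(S)={$}  FOLLOW(A)={$}  FOLLOW(B)={$,c}

FOLLOW(B) = ["$", "c"]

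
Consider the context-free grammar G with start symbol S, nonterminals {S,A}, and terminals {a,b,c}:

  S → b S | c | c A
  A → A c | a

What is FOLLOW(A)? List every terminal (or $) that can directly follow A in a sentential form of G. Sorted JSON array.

Compute FIRST by fixpoint:
round 1:
  A via A→a: +{a}
  S via S→b S: +{b}
  S via S→c: +{c}
  S: {b,c}  A: {a}
round 2: done
  S: {b,c}  A: {a}

FOLLOW sets:
seed FOLLOW(S) with $
round 1:
  A→A c: FOLLOW(A) ⊇ FIRST(c) = {c}; new: +{c}
  S→c A: FOLLOW(A) ⊇ FOLLOW(S) ⊇ {$}; new: +{$}
  FOLLOW[S]={$}  FOLLOW[A]={$,c}
round 2: (no change)
  FOLLOW[S]={$}  FOLLOW[A]={$,c}

FOLLOW(A) = ["$", "c"]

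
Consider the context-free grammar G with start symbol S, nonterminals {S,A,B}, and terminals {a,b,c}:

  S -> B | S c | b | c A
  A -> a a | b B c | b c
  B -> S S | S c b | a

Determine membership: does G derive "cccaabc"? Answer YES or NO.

CNF form of G:
  S -> S S | S T2 | S X5 | T2 A | a | b
  A -> T0 T0 | T1 T2 | T1 X3
  B -> S S | S X4 | a
  T0 -> a
  T1 -> b
  T2 -> c
  X3 -> B T2
  X4 -> T2 T1
  X5 -> T2 T1

CYK table (by increasing span):
  T[0,0] 'c' = {T2}  orig:{}
  T[1,1] 'c' = {T2}  orig:{}
  T[2,2] 'c' = {T2}  orig:{}
  T[3,3] 'a' = {B,S,T0}  orig:{B,S}
  T[4,4] 'a' = {B,S,T0}  orig:{B,S}
  T[5,5] 'b' = {S,T1}  orig:{S}
  T[6,6] 'c' = {T2}  orig:{}
  T[0,1] 'cc' = ∅
  T[1,2] 'cc' = ∅
  T[2,3] 'ca' = ∅
  T[3,4] 'aa' = {A,B,S}
  T[4,5] 'ab' = {B,S}
  T[5,6] 'bc' = {A,S}
  T[0,2] 'ccc' = ∅
  T[1,3] 'cca' = ∅
  T[2,4] 'caa' = {S}
  T[3,5] 'aab' = {B,S}
  T[4,6] 'abc' = {B,S,X3}  orig:{B,S}
  T[0,3] 'ccca' = ∅
  T[1,4] 'ccaa' = ∅
  T[2,5] 'caab' = {B,S}
  T[3,6] 'aabc' = {B,S,X3}  orig:{B,S}
  T[0,4] 'cccaa' = ∅
  T[1,5] 'ccaab' = ∅
  T[2,6] 'caabc' = {B,S,X3}  orig:{B,S}
  T[0,5] 'cccaab' = ∅
  T[1,6] 'ccaabc' = ∅
  T[0,6] 'cccaabc' = ∅

S ∉ T[0,6] ⇒ NO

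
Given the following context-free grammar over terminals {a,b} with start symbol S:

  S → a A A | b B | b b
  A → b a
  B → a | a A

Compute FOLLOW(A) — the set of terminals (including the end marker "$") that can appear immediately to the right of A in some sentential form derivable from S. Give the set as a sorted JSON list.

Compute FIRST by fixpoint:
pass 1:
  A via A→b a: +{b}
  B via B→a: +{a}
  S via S→a A A: +{a}
  S via S→b B: +{b}
  FIRST(S)={a,b}  FIRST(A)={b}  FIRST(B)={a}
pass 2: (stable)
  FIRST(S)={a,b}  FIRST(A)={b}  FIRST(B)={a}

FOLLOW iteration:
FOLLOW(S) := {$}
[1]
  S→a A A: FOLLOW(A) ⊇ FIRST(A) = {b}; new: +{b}
  S→a A A: FOLLOW(A) ⊇ FOLLOW(S) ⊇ {$}; new: +{$}
  S→b B: FOLLOW(B) ⊇ FOLLOW(S) ⊇ {$}; new: +{$}
  S: {$}  A: {$,b}  B: {$}
[2] done
  S: {$}  A: {$,b}  B: {$}

FOLLOW(A) = ["$", "b"]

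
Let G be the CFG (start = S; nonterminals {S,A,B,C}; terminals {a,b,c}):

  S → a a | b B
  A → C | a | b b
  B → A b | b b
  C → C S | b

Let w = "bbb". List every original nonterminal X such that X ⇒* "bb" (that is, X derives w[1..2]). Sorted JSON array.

Convert to CNF:
  S -> T0 B | T1 T1
  A -> C S | T0 T0 | a | b
  B -> A T0 | T0 T0
  C -> C S | b
  T0 -> b
  T1 -> a

CYK table (by increasing span) (cells [i..j] with 1 ≤ i ≤ j ≤ 2 only):
  T[1,1] 'b' = {A,C,T0}  orig:{A,C}
  T[2,2] 'b' = {A,C,T0}  orig:{A,C}
  T[1,2] 'bb' = {A,B}

Original NTs in T[1,2] deriving "bb": ["A", "B"]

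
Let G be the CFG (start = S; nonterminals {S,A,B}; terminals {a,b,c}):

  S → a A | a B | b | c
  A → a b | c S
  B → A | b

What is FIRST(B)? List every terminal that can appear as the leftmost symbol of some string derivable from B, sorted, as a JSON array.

FIRST sets, iterate to fixpoint:
pass 1:
  A via A→a b: +{a}
  A via A→c S: +{c}
  B via B→A: +{a,c}
  B via B→b: +{b}
  S via S→a A: +{a}
  S via S→b: +{b}
  S via S→c: +{c}
  FIRST(S)={a,b,c}  FIRST(A)={a,c}  FIRST(B)={a,b,c}
pass 2: — fixpoint
  FIRST(S)={a,b,c}  FIRST(A)={a,c}  FIRST(B)={a,b,c}

FIRST(B) = ["a", "b", "c"]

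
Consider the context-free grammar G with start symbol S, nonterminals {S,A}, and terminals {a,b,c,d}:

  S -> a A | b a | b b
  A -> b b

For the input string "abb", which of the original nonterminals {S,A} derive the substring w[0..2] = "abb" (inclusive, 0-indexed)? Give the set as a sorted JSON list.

Convert to CNF:
  S -> T0 T0 | T0 T1 | T1 A
  A -> T0 T0
  T0 -> b
  T1 -> a

CYK table (by increasing span) (cells [i..j] with 0 ≤ i ≤ j ≤ 2 only):
  [0..0]={T1}  "a"  orig:{}
  [1..1]={T0}  "b"  orig:{}
  [2..2]={T0}  "b"  orig:{}
  [0..1]=∅  "ab"
  [1..2]={A,S}  "bb"
  [0..2]={S}  "abb"

Original NTs in T[0,2] deriving "abb": ["S"]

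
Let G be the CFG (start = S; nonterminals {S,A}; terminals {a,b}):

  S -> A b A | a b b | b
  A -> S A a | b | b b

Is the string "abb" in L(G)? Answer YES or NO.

CNF form of G:
  S -> A X3 | T0 X4 | b
  A -> S X2 | T1 T1 | b
  T0 -> a
  T1 -> b
  X2 -> A T0
  X3 -> T1 A
  X4 -> T1 T1

CYK table (by increasing span):
  [0..0]={T0}  "a"  orig:{}
  [1..1]={A,S,T1}  "b"  orig:{A,S}
  [2..2]={A,S,T1}  "b"  orig:{A,S}
  [0..1]=∅  "ab"
  [1..2]={A,X3,X4}  "bb"  orig:{A}
  [0..2]={S}  "abb"

S ∈ T[0,2] ⇒ YES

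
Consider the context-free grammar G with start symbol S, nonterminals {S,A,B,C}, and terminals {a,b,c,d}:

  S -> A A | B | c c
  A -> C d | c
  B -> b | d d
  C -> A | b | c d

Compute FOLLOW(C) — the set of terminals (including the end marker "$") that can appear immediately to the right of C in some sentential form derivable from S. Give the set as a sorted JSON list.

Compute FIRST by fixpoint:
iter 1:
  A via A→c: +{c}
  B via B→b: +{b}
  B via B→d d: +{d}
  C via C→A: +{c}
  C via C→b: +{b}
  S via S→A A: +{c}
  S via S→B: +{b,d}
  FIRST(S)={b,c,d}  FIRST(A)={c}  FIRST(B)={b,d}  FIRST(C)={b,c}
iter 2:
  A via A→C d: +{b}
  FIRST(S)={b,c,d}  FIRST(A)={b,c}  FIRST(B)={b,d}  FIRST(C)={b,c}
iter 3: — fixpoint
  FIRST(S)={b,c,d}  FIRST(A)={b,c}  FIRST(B)={b,d}  FIRST(C)={b,c}

FOLLOW iteration:
seed FOLLOW(S) with $
[1]
  A→C d: FOLLOW(C) ⊇ FIRST(d) = {d}; new: +{d}
  C→A: FOLLOW(A) ⊇ FOLLOW(C) ⊇ {d}; new: +{d}
  S→A A: FOLLOW(A) ⊇ FIRST(A) = {b,c}; new: +{b,c}
  S→A A: FOLLOW(A) ⊇ FOLLOW(S) ⊇ {$}; new: +{$}
  S→B: FOLLOW(B) ⊇ FOLLOW(S) ⊇ {$}; new: +{$}
  S: {$}  A: {$,b,c,d}  B: {$}  C: {d}
[2] — fixpoint
  S: {$}  A: {$,b,c,d}  B: {$}  C: {d}

FOLLOW(C) = ["d"]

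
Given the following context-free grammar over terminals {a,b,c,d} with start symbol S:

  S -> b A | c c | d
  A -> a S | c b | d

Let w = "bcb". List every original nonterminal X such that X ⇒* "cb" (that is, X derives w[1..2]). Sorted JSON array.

Convert to CNF:
  S -> T1 T1 | T2 A | d
  A -> T0 S | T1 T2 | d
  T0 -> a
  T1 -> c
  T2 -> b

Fill CYK table bottom-up (cells [i..j] with 1 ≤ i ≤ j ≤ 2 only):
  cell(1,1) c: {T1}  orig:{}
  cell(2,2) b: {T2}  orig:{}
  cell(1,2) cb: {A}

Original NTs in T[1,2] deriving "cb": ["A"]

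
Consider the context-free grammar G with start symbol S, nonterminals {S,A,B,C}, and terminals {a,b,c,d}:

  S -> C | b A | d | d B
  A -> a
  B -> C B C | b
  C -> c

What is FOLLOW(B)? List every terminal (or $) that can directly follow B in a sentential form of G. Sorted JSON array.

FIRST iteration:
[1]
  A via A→a: +{a}
  B via B→b: +{b}
  C via C→c: +{c}
  S via S→C: +{c}
  S via S→b A: +{b}
  S via S→d: +{d}
  S: {b,c,d}  A: {a}  B: {b}  C: {c}
[2]
  B via B→C B C: +{c}
  S: {b,c,d}  A: {a}  B: {b,c}  C: {c}
[3] (no change)
  S: {b,c,d}  A: {a}  B: {b,c}  C: {c}

FOLLOW sets:
FOLLOW(S) := {$}
[1]
  B→C B C: FOLLOW(C) ⊇ FIRST(B) = {b,c}; new: +{b,c}
  B→C B C: FOLLOW(B) ⊇ FIRST(C) = {c}; new: +{c}
  S→C: FOLLOW(C) ⊇ FOLLOW(S) ⊇ {$}; new: +{$}
  S→b A: FOLLOW(A) ⊇ FOLLOW(S) ⊇ {$}; new: +{$}
  S→d B: FOLLOW(B) ⊇ FOLLOW(S) ⊇ {$}; new: +{$}
  FOLLOW[S]={$}  FOLLOW[A]={$}  FOLLOW[B]={$,c}  FOLLOW[C]={$,b,c}
[2] — fixpoint
  FOLLOW[S]={$}  FOLLOW[A]={$}  FOLLOW[B]={$,c}  FOLLOW[C]={$,b,c}

FOLLOW(B) = ["$", "c"]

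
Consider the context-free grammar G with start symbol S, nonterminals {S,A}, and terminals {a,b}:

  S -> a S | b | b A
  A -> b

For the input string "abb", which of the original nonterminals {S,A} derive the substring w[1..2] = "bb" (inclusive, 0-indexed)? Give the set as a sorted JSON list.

CNF form of G:
  S -> T0 S | T1 A | b
  A -> b
  T0 -> a
  T1 -> b

Fill CYK table bottom-up, restricted to cells inside w[1..2]:
  cell(1,1) b: {A,S,T1}  orig:{A,S}
  cell(2,2) b: {A,S,T1}  orig:{A,S}
  cell(1,2) bb: {S}

Original NTs in T[1,2] deriving "bb": ["S"]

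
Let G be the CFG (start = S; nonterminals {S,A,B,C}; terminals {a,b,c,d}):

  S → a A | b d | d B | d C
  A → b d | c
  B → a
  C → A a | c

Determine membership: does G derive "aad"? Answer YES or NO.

Convert to CNF:
  S -> T0 T1 | T1 B | T1 C | T2 A
  A -> T0 T1 | c
  B -> a
  C -> A T2 | c
  T0 -> b
  T1 -> d
  T2 -> a

CYK fill:
  [0..0]={B,T2}  "a"  orig:{B}
  [1..1]={B,T2}  "a"  orig:{B}
  [2..2]={T1}  "d"  orig:{}
  [0..1]=∅  "aa"
  [1..2]=∅  "ad"
  [0..2]=∅  "aad"

S ∉ T[0,2] ⇒ NO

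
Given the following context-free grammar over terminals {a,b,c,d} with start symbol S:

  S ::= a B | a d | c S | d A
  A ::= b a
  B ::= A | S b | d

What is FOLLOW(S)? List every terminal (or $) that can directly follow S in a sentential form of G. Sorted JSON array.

FIRST sets, iterate to fixpoint:
[1]
  A via A→b a: +{b}
  B via B→A: +{b}
  B via B→d: +{d}
  S via S→a B: +{a}
  S via S→c S: +{c}
  S via S→d A: +{d}
  S: {a,c,d}  A: {b}  B: {b,d}
[2]
  B via B→S b: +{a,c}
  S: {a,c,d}  A: {b}  B: {a,b,c,d}
[3] (no change)
  S: {a,c,d}  A: {b}  B: {a,b,c,d}

FOLLOW iteration:
initialize: $ ∈ FOLLOW(S)
iter 1:
  B→S b: FOLLOW(S) ⊇ FIRST(b) = {b}; new: +{b}
  S→a B: FOLLOW(B) ⊇ FOLLOW(S) ⊇ {$,b}; new: +{$,b}
  S→d A: FOLLOW(A) ⊇ FOLLOW(S) ⊇ {$,b}; new: +{$,b}
  FOLLOW(S)={$,b}  FOLLOW(A)={$,b}  FOLLOW(B)={$,b}
iter 2: (no change)
  FOLLOW(S)={$,b}  FOLLOW(A)={$,b}  FOLLOW(B)={$,b}

FOLLOW(S) = ["$", "b"]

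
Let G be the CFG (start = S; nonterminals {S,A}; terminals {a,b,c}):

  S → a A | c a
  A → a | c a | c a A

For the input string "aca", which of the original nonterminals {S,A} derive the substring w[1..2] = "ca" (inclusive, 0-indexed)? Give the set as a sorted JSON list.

CNF form of G:
  S -> T0 T1 | T1 A
  A -> T0 T1 | T0 X2 | a
  T0 -> c
  T1 -> a
  X2 -> T1 A

Fill CYK table bottom-up (cells [i..j] with 1 ≤ i ≤ j ≤ 2 only):
  cell(1,1) c: {T0}  orig:{}
  cell(2,2) a: {A,T1}  orig:{A}
  cell(1,2) ca: {A,S}

Original NTs in T[1,2] deriving "ca": ["A", "S"]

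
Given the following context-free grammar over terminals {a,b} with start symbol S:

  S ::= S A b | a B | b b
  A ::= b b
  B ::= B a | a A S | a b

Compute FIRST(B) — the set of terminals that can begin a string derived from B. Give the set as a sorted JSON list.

FIRST iteration:
[1]
  A via A→b b: +{b}
  B via B→a A S: +{a}
  S via S→a B: +{a}
  S via S→b b: +{b}
  S: {a,b}  A: {b}  B: {a}
[2] (no change)
  S: {a,b}  A: {b}  B: {a}

FIRST(B) = ["a"]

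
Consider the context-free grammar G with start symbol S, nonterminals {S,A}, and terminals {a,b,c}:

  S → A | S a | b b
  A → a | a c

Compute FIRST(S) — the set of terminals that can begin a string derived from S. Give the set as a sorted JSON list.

FIRST iteration:
round 1:
  A via A→a: +{a}
  S via S→A: +{a}
  S via S→b b: +{b}
  S: {a,b}  A: {a}
round 2: (stable)
  S: {a,b}  A: {a}

FIRST(S) = ["a", "b"]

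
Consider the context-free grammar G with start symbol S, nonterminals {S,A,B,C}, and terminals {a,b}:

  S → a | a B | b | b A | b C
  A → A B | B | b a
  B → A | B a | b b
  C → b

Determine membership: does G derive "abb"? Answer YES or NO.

Convert to CNF:
  S -> T0 B | T1 A | T1 C | a | b
  A -> A B | B T0 | T1 T0 | T1 T1
  B -> A B | B T0 | T1 T0 | T1 T1
  C -> b
  T0 -> a
  T1 -> b

CYK table (by increasing span):
  T[0,0] 'a' = {S,T0}  orig:{S}
  T[1,1] 'b' = {C,S,T1}  orig:{C,S}
  T[2,2] 'b' = {C,S,T1}  orig:{C,S}
  T[0,1] 'ab' = ∅
  T[1,2] 'bb' = {A,B,S}
  T[0,2] 'abb' = {S}

S ∈ T[0,2] ⇒ YES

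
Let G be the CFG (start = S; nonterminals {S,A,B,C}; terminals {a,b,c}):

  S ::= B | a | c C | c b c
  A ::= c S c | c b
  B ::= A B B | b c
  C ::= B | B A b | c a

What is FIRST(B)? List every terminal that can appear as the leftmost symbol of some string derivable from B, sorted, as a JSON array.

FIRST iteration:
pass 1:
  A via A→c S c: +{c}
  B via B→A B B: +{c}
  B via B→b c: +{b}
  C via C→B: +{b,c}
  S via S→B: +{b,c}
  S via S→a: +{a}
  FIRST[S]={a,b,c}  FIRST[A]={c}  FIRST[B]={b,c}  FIRST[C]={b,c}
pass 2: done
  FIRST[S]={a,b,c}  FIRST[A]={c}  FIRST[B]={b,c}  FIRST[C]={b,c}

FIRST(B) = ["b", "c"]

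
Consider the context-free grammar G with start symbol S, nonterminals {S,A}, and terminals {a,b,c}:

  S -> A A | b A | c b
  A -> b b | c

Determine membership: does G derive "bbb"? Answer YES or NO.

CNF form of G:
  S -> A A | T0 A | T1 T0
  A -> T0 T0 | c
  T0 -> b
  T1 -> c

CYK fill:
  [0..0]={T0}  "b"  orig:{}
  [1..1]={T0}  "b"  orig:{}
  [2..2]={T0}  "b"  orig:{}
  [0..1]={A}  "bb"
  [1..2]={A}  "bb"
  [0..2]={S}  "bbb"

S ∈ T[0,2] ⇒ YES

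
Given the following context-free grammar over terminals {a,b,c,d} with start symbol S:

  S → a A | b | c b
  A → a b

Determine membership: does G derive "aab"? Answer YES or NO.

Convert to CNF:
  S -> T0 A | T2 T1 | b
  A -> T0 T1
  T0 -> a
  T1 -> b
  T2 -> c

CYK table (by increasing span):
  [0..0]={T0}  "a"  orig:{}
  [1..1]={T0}  "a"  orig:{}
  [2..2]={S,T1}  "b"  orig:{S}
  [0..1]=∅  "aa"
  [1..2]={A}  "ab"
  [0..2]={S}  "aab"

S ∈ T[0,2] ⇒ YES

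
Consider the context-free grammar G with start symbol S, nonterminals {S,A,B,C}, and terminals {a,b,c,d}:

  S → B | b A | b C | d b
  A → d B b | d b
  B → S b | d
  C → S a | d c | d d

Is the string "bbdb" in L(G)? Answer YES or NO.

CNF form of G:
  S -> S T1 | T0 T1 | T1 A | T1 C | d
  A -> T0 T1 | T0 X4
  B -> S T1 | d
  C -> S T2 | T0 T0 | T0 T3
  T0 -> d
  T1 -> b
  T2 -> a
  T3 -> c
  X4 -> B T1

CYK table (by increasing span):
  [0..0]={T1}  "b"  orig:{}
  [1..1]={T1}  "b"  orig:{}
  [2..2]={B,S,T0}  "d"  orig:{B,S}
  [3..3]={T1}  "b"  orig:{}
  [0..1]=∅  "bb"
  [1..2]=∅  "bd"
  [2..3]={A,B,S,X4}  "db"  orig:{A,B,S}
  [0..2]=∅  "bbd"
  [1..3]={S}  "bdb"
  [0..3]=∅  "bbdb"

S ∉ T[0,3] ⇒ NO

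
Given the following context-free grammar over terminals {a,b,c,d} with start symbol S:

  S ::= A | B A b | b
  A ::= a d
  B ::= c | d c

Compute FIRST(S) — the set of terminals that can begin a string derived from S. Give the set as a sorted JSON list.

FIRST iteration:
iter 1:
  A via A→a d: +{a}
  B via B→c: +{c}
  B via B→d c: +{d}
  S via S→A: +{a}
  S via S→B A b: +{c,d}
  S via S→b: +{b}
  FIRST[S]={a,b,c,d}  FIRST[A]={a}  FIRST[B]={c,d}
iter 2: (no change)
  FIRST[S]={a,b,c,d}  FIRST[A]={a}  FIRST[B]={c,d}

FIRST(S) = ["a", "b", "c", "d"]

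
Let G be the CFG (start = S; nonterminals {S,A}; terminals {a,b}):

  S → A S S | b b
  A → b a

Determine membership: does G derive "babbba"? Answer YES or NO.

Convert to CNF:
  S -> A X2 | T0 T0
  A -> T0 T1
  T0 -> b
  T1 -> a
  X2 -> S S

CYK table (by increasing span):
  [0..0]={T0}  "b"  orig:{}
  [1..1]={T1}  "a"  orig:{}
  [2..2]={T0}  "b"  orig:{}
  [3..3]={T0}  "b"  orig:{}
  [4..4]={T0}  "b"  orig:{}
  [5..5]={T1}  "a"  orig:{}
  [0..1]={A}  "ba"
  [1..2]=∅  "ab"
  [2..3]={S}  "bb"
  [3..4]={S}  "bb"
  [4..5]={A}  "ba"
  [0..2]=∅  "bab"
  [1..3]=∅  "abb"
  [2..4]=∅  "bbb"
  [3..5]=∅  "bba"
  [0..3]=∅  "babb"
  [1..4]=∅  "abbb"
  [2..5]=∅  "bbba"
  [0..4]=∅  "babbb"
  [1..5]=∅  "abbba"
  [0..5]=∅  "babbba"

S ∉ T[0,5] ⇒ NO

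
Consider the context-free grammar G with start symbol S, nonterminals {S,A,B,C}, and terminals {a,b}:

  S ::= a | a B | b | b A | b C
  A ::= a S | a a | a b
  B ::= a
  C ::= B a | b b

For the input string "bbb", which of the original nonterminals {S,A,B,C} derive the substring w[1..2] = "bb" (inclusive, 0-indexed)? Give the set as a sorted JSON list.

CNF form of G:
  S -> T0 B | T1 A | T1 C | a | b
  A -> T0 S | T0 T0 | T0 T1
  B -> a
  C -> B T0 | T1 T1
  T0 -> a
  T1 -> b

CYK table (by increasing span) (cells [i..j] with 1 ≤ i ≤ j ≤ 2 only):
  cell(1,1) b: {S,T1}  orig:{S}
  cell(2,2) b: {S,T1}  orig:{S}
  cell(1,2) bb: {C}

Original NTs in T[1,2] deriving "bb": ["C"]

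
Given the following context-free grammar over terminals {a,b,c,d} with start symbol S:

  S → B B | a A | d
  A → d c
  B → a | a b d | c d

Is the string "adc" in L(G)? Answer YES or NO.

Convert to CNF:
  S -> B B | T2 A | d
  A -> T0 T1
  B -> T1 T0 | T2 X4 | a
  T0 -> d
  T1 -> c
  T2 -> a
  T3 -> b
  X4 -> T3 T0

Fill CYK table bottom-up:
  cell(0,0) a: {B,T2}  orig:{B}
  cell(1,1) d: {S,T0}  orig:{S}
  cell(2,2) c: {T1}  orig:{}
  cell(0,1) ad: ∅
  cell(1,2) dc: {A}
  cell(0,2) adc: {S}

S ∈ T[0,2] ⇒ YES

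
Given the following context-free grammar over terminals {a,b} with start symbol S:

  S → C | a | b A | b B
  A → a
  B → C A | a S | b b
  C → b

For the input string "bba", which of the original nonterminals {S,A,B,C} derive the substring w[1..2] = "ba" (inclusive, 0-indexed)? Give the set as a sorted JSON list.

CNF form of G:
  S -> T1 A | T1 B | a | b
  A -> a
  B -> C A | T0 S | T1 T1
  C -> b
  T0 -> a
  T1 -> b

CYK table (by increasing span) (cells [i..j] with 1 ≤ i ≤ j ≤ 2 only):
  [1..1]={C,S,T1}  "b"  orig:{C,S}
  [2..2]={A,S,T0}  "a"  orig:{A,S}
  [1..2]={B,S}  "ba"

Original NTs in T[1,2] deriving "ba": ["B", "S"]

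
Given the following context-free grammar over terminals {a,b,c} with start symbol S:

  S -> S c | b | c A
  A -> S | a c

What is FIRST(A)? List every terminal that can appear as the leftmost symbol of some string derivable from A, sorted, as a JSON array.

Compute FIRST by fixpoint:
pass 1:
  A via A→a c: +{a}
  S via S→b: +{b}
  S via S→c A: +{c}
  FIRST[S]={b,c}  FIRST[A]={a}
pass 2:
  A via A→S: +{b,c}
  FIRST[S]={b,c}  FIRST[A]={a,b,c}
pass 3: (no change)
  FIRST[S]={b,c}  FIRST[A]={a,b,c}

FIRST(A) = ["a", "b", "c"]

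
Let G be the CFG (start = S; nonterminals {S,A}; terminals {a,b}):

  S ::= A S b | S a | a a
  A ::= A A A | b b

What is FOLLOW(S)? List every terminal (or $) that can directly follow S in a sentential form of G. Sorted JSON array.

Compute FIRST by fixpoint:
pass 1:
  A via A→b b: +{b}
  S via S→A S b: +{b}
  S via S→a a: +{a}
  S: {a,b}  A: {b}
pass 2: (stable)
  S: {a,b}  A: {b}

FOLLOW sets:
FOLLOW(S) := {$}
round 1:
  A→A A A: FOLLOW(A) ⊇ FIRST(A) = {b}; new: +{b}
  S→A S b: FOLLOW(A) ⊇ FIRST(S) = {a,b}; new: +{a}
  S→A S b: FOLLOW(S) ⊇ FIRST(b) = {b}; new: +{b}
  S→S a: FOLLOW(S) ⊇ FIRST(a) = {a}; new: +{a}
  FOLLOW[S]={$,a,b}  FOLLOW[A]={a,b}
round 2: done
  FOLLOW[S]={$,a,b}  FOLLOW[A]={a,b}

FOLLOW(S) = ["$", "a", "b"]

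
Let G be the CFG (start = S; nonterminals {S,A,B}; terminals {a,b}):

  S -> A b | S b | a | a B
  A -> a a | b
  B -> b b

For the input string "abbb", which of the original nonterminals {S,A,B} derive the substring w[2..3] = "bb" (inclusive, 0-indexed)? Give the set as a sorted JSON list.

CNF form of G:
  S -> A T1 | S T1 | T0 B | a
  A -> T0 T0 | b
  B -> T1 T1
  T0 -> a
  T1 -> b

CYK fill (cells [i..j] with 2 ≤ i ≤ j ≤ 3 only):
  [2..2]={A,T1}  "b"  orig:{A}
  [3..3]={A,T1}  "b"  orig:{A}
  [2..3]={B,S}  "bb"

Original NTs in T[2,3] deriving "bb": ["B", "S"]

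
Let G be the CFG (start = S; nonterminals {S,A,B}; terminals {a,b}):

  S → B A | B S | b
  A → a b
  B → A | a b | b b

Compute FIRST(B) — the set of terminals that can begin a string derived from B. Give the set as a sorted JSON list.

FIRST sets, iterate to fixpoint:
iter 1:
  A via A→a b: +{a}
  B via B→A: +{a}
  B via B→b b: +{b}
  S via S→B A: +{a,b}
  FIRST(S)={a,b}  FIRST(A)={a}  FIRST(B)={a,b}
iter 2: (no change)
  FIRST(S)={a,b}  FIRST(A)={a}  FIRST(B)={a,b}

FIRST(B) = ["a", "b"]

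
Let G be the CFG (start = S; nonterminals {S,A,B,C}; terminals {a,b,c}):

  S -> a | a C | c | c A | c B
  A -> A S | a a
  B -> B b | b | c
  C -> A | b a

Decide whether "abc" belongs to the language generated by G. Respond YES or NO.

Convert to CNF:
  S -> T0 C | T2 A | T2 B | a | c
  A -> A S | T0 T0
  B -> B T1 | b | c
  C -> A S | T0 T0 | T1 T0
  T0 -> a
  T1 -> b
  T2 -> c

CYK fill:
  [0..0]={S,T0}  "a"  orig:{S}
  [1..1]={B,T1}  "b"  orig:{B}
  [2..2]={B,S,T2}  "c"  orig:{B,S}
  [0..1]=∅  "ab"
  [1..2]=∅  "bc"
  [0..2]=∅  "abc"

S ∉ T[0,2] ⇒ NO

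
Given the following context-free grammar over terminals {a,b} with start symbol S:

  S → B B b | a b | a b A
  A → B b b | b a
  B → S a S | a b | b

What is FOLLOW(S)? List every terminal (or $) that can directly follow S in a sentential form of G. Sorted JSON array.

FIRST iteration:
round 1:
  A via A→b a: +{b}
  B via B→a b: +{a}
  B via B→b: +{b}
  S via S→B B b: +{a,b}
  FIRST[S]={a,b}  FIRST[A]={b}  FIRST[B]={a,b}
round 2:
  A via A→B b b: +{a}
  FIRST[S]={a,b}  FIRST[A]={a,b}  FIRST[B]={a,b}
round 3: — fixpoint
  FIRST[S]={a,b}  FIRST[A]={a,b}  FIRST[B]={a,b}

Compute FOLLOW by fixpoint:
seed FOLLOW(S) with $
pass 1:
  A→B b b: FOLLOW(B) ⊇ FIRST(b) = {b}; new: +{b}
  B→S a S: FOLLOW(S) ⊇ FIRST(a) = {a}; new: +{a}
  B→S a S: FOLLOW(S) ⊇ FOLLOW(B) ⊇ {b}; new: +{b}
  S→B B b: FOLLOW(B) ⊇ FIRST(B) = {a,b}; new: +{a}
  S→a b A: FOLLOW(A) ⊇ FOLLOW(S) ⊇ {$,a,b}; new: +{$,a,b}
  S: {$,a,b}  A: {$,a,b}  B: {a,b}
pass 2: — fixpoint
  S: {$,a,b}  A: {$,a,b}  B: {a,b}

FOLLOW(S) = ["$", "a", "b"]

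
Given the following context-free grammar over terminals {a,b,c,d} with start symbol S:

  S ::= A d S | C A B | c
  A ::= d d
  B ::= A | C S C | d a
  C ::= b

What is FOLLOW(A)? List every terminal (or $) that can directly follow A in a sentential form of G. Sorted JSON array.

FIRST sets, iterate to fixpoint:
[1]
  A via A→d d: +{d}
  B via B→A: +{d}
  C via C→b: +{b}
  S via S→A d S: +{d}
  S via S→C A B: +{b}
  S via S→c: +{c}
  FIRST[S]={b,c,d}  FIRST[A]={d}  FIRST[B]={d}  FIRST[C]={b}
[2]
  B via B→C S C: +{b}
  FIRST[S]={b,c,d}  FIRST[A]={d}  FIRST[B]={b,d}  FIRST[C]={b}
[3] — fixpoint
  FIRST[S]={b,c,d}  FIRST[A]={d}  FIRST[B]={b,d}  FIRST[C]={b}

Compute FOLLOW by fixpoint:
FOLLOW(S) := {$}
pass 1:
  B→C S C: FOLLOW(C) ⊇ FIRST(S) = {b,c,d}; new: +{b,c,d}
  B→C S C: FOLLOW(S) ⊇ FIRST(C) = {b}; new: +{b}
  S→A d S: FOLLOW(A) ⊇ FIRST(d) = {d}; new: +{d}
  S→C A B: FOLLOW(A) ⊇ FIRST(B) = {b,d}; new: +{b}
  S→C A B: FOLLOW(B) ⊇ FOLLOW(S) ⊇ {$,b}; new: +{$,b}
  FOLLOW[S]={$,b}  FOLLOW[A]={b,d}  FOLLOW[B]={$,b}  FOLLOW[C]={b,c,d}
pass 2:
  B→A: FOLLOW(A) ⊇ FOLLOW(B) ⊇ {$,b}; new: +{$}
  B→C S C: FOLLOW(C) ⊇ FOLLOW(B) ⊇ {$,b}; new: +{$}
  FOLLOW[S]={$,b}  FOLLOW[A]={$,b,d}  FOLLOW[B]={$,b}  FOLLOW[C]={$,b,c,d}
pass 3: (stable)
  FOLLOW[S]={$,b}  FOLLOW[A]={$,b,d}  FOLLOW[B]={$,b}  FOLLOW[C]={$,b,c,d}

FOLLOW(A) = ["$", "b", "d"]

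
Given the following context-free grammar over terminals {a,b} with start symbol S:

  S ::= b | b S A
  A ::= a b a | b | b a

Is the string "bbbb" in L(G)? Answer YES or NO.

Convert to CNF:
  S -> T1 X3 | b
  A -> T0 X2 | T1 T0 | b
  T0 -> a
  T1 -> b
  X2 -> T1 T0
  X3 -> S A

CYK fill:
  [0..0]={A,S,T1}  "b"  orig:{A,S}
  [1..1]={A,S,T1}  "b"  orig:{A,S}
  [2..2]={A,S,T1}  "b"  orig:{A,S}
  [3..3]={A,S,T1}  "b"  orig:{A,S}
  [0..1]={X3}  "bb"  orig:{}
  [1..2]={X3}  "bb"  orig:{}
  [2..3]={X3}  "bb"  orig:{}
  [0..2]={S}  "bbb"
  [1..3]={S}  "bbb"
  [0..3]={X3}  "bbbb"  orig:{}

S ∉ T[0,3] ⇒ NO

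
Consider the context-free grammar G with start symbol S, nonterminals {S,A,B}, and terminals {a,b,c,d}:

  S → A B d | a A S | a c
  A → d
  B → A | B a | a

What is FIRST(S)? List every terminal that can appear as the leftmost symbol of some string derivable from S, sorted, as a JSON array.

FIRST iteration:
iter 1:
  A via A→d: +{d}
  B via B→A: +{d}
  B via B→a: +{a}
  S via S→A B d: +{d}
  S via S→a A S: +{a}
  S: {a,d}  A: {d}  B: {a,d}
iter 2: (no change)
  S: {a,d}  A: {d}  B: {a,d}

FIRST(S) = ["a", "d"]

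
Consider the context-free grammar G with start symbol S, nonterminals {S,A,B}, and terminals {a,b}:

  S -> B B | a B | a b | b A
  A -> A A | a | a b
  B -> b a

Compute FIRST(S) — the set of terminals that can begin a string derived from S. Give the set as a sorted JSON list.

FIRST iteration:
[1]
  A via A→a: +{a}
  B via B→b a: +{b}
  S via S→B B: +{b}
  S via S→a B: +{a}
  FIRST(S)={a,b}  FIRST(A)={a}  FIRST(B)={b}
[2] done
  FIRST(S)={a,b}  FIRST(A)={a}  FIRST(B)={b}

FIRST(S) = ["a", "b"]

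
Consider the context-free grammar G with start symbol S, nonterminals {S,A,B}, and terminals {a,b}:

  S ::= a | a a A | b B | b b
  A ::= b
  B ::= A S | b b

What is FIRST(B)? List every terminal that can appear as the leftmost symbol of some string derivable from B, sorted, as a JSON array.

FIRST sets, iterate to fixpoint:
[1]
  A via A→b: +{b}
  B via B→A S: +{b}
  S via S→a: +{a}
  S via S→b B: +{b}
  FIRST[S]={a,b}  FIRST[A]={b}  FIRST[B]={b}
[2] (stable)
  FIRST[S]={a,b}  FIRST[A]={b}  FIRST[B]={b}

FIRST(B) = ["b"]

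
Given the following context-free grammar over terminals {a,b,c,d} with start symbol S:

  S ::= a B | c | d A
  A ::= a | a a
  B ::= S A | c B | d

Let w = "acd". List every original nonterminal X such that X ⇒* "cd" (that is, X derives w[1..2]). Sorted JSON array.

Convert to CNF:
  S -> T0 B | T2 A | c
  A -> T0 T0 | a
  B -> S A | T1 B | d
  T0 -> a
  T1 -> c
  T2 -> d

CYK fill, restricted to cells inside w[1..2]:
  [1..1]={S,T1}  "c"  orig:{S}
  [2..2]={B,T2}  "d"  orig:{B}
  [1..2]={B}  "cd"

Original NTs in T[1,2] deriving "cd": ["B"]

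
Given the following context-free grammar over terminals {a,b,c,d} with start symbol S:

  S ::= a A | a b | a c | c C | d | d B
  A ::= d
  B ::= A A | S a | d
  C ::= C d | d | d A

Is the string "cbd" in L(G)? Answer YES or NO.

Convert to CNF:
  S -> T0 A | T0 T2 | T0 T3 | T1 B | T3 C | d
  A -> d
  B -> A A | S T0 | d
  C -> C T1 | T1 A | d
  T0 -> a
  T1 -> d
  T2 -> b
  T3 -> c

CYK table (by increasing span):
  [0..0]={T3}  "c"  orig:{}
  [1..1]={T2}  "b"  orig:{}
  [2..2]={A,B,C,S,T1}  "d"  orig:{A,B,C,S}
  [0..1]=∅  "cb"
  [1..2]=∅  "bd"
  [0..2]=∅  "cbd"

S ∉ T[0,2] ⇒ NO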